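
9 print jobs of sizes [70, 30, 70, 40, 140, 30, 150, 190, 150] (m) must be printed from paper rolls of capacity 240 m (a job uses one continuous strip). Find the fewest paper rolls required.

4

Total = 190 + 150 + 150 + 140 + 70 + 70 + 40 + 30 + 30 = 870 m.
Lower bound: ⌈870/240⌉ = 4 paper rolls.
A packing using 4 paper rolls:
  roll 1: 190 + 40 = 230
  roll 2: 150 + 70 = 220
  roll 3: 150 + 70 = 220
  roll 4: 140 + 30 + 30 = 200
This matches the lower bound, so 4 is optimal.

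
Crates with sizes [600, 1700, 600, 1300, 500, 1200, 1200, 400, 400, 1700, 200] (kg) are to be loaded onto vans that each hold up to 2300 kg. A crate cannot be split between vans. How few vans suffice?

Total = 1700 + 1700 + 1300 + 1200 + 1200 + 600 + 600 + 500 + 400 + 400 + 200 = 9800 kg.
Lower bound: ⌈9800/2300⌉ = 5 vans.
A packing using 5 vans:
  van 1: 1700 + 600 = 2300
  van 2: 1700 + 600 = 2300
  van 3: 1300 + 500 + 400 = 2200
  van 4: 1200 + 400 + 200 = 1800
  van 5: 1200 = 1200
This matches the lower bound, so 5 is optimal.

5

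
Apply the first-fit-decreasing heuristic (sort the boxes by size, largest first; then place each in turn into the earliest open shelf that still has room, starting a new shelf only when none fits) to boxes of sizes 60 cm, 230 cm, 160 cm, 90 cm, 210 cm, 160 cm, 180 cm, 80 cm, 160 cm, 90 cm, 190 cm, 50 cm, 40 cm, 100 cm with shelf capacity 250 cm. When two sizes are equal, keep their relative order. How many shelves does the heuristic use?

Sorted descending: 230, 210, 190, 180, 160, 160, 160, 100, 90, 90, 80, 60, 50, 40.
  230 → shelf 1 (new)  [load 230/250]
  210 → shelf 2 (new)  [load 210/250]
  190 → shelf 3 (new)  [load 190/250]
  180 → shelf 4 (new)  [load 180/250]
  160 → shelf 5 (new)  [load 160/250]
  160 → shelf 6 (new)  [load 160/250]
  160 → shelf 7 (new)  [load 160/250]
  100 → shelf 8 (new)  [load 100/250]
  90 → shelf 5  [load 250/250]
  90 → shelf 6  [load 250/250]
  80 → shelf 7  [load 240/250]
  60 → shelf 3  [load 250/250]
  50 → shelf 4  [load 230/250]
  40 → shelf 2  [load 250/250]
8 shelves opened.

8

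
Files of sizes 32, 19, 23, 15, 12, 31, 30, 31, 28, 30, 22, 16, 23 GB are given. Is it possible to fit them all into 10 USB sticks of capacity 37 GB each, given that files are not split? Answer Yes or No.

Yes

A valid assignment using 10 USB sticks:
  USB stick 1: 32 = 32
  USB stick 2: 31 = 31
  USB stick 3: 31 = 31
  USB stick 4: 30 = 30
  USB stick 5: 30 = 30
  USB stick 6: 28 = 28
  USB stick 7: 23 + 12 = 35
  USB stick 8: 23 = 23
  USB stick 9: 22 + 15 = 37
  USB stick 10: 19 + 16 = 35
Every load is within 37 GB, so 10 USB sticks suffice.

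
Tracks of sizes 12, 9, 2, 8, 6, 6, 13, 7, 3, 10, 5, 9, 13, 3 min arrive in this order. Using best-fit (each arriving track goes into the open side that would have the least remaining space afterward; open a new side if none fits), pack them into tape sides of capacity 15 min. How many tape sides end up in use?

8

  12 → side 1 (new)  [load 12/15]
  9 → side 2 (new)  [load 9/15]
  2 → side 1  [load 14/15]
  8 → side 3 (new)  [load 8/15]
  6 → side 2  [load 15/15]
  6 → side 3  [load 14/15]
  13 → side 4 (new)  [load 13/15]
  7 → side 5 (new)  [load 7/15]
  3 → side 5  [load 10/15]
  10 → side 6 (new)  [load 10/15]
  5 → side 5  [load 15/15]
  9 → side 7 (new)  [load 9/15]
  13 → side 8 (new)  [load 13/15]
  3 → side 6  [load 13/15]
8 tape sides opened.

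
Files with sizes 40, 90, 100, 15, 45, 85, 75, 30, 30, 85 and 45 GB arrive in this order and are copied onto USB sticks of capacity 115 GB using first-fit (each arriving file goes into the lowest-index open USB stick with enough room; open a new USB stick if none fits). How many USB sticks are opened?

  40 → USB stick 1 (new)  [load 40/115]
  90 → USB stick 2 (new)  [load 90/115]
  100 → USB stick 3 (new)  [load 100/115]
  15 → USB stick 1  [load 55/115]
  45 → USB stick 1  [load 100/115]
  85 → USB stick 4 (new)  [load 85/115]
  75 → USB stick 5 (new)  [load 75/115]
  30 → USB stick 4  [load 115/115]
  30 → USB stick 5  [load 105/115]
  85 → USB stick 6 (new)  [load 85/115]
  45 → USB stick 7 (new)  [load 45/115]
7 USB sticks opened.

7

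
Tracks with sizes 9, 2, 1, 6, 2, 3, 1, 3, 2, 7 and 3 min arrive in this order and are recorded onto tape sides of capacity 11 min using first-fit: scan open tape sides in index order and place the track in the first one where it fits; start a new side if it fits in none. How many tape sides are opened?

  9 → side 1 (new)  [load 9/11]
  2 → side 1  [load 11/11]
  1 → side 2 (new)  [load 1/11]
  6 → side 2  [load 7/11]
  2 → side 2  [load 9/11]
  3 → side 3 (new)  [load 3/11]
  1 → side 2  [load 10/11]
  3 → side 3  [load 6/11]
  2 → side 3  [load 8/11]
  7 → side 4 (new)  [load 7/11]
  3 → side 3  [load 11/11]
4 tape sides opened.

4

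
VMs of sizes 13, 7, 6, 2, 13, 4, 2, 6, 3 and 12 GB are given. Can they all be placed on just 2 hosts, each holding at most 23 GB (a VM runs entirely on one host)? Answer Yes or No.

No

Total = 68 GB; ⌈68/23⌉ = 3.
At least 3 hosts are required, but only 2 are allowed.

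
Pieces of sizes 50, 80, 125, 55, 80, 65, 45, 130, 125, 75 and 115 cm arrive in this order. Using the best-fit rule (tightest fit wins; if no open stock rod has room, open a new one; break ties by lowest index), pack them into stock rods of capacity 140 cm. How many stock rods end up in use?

8

  50 → stock rod 1 (new)  [load 50/140]
  80 → stock rod 1  [load 130/140]
  125 → stock rod 2 (new)  [load 125/140]
  55 → stock rod 3 (new)  [load 55/140]
  80 → stock rod 3  [load 135/140]
  65 → stock rod 4 (new)  [load 65/140]
  45 → stock rod 4  [load 110/140]
  130 → stock rod 5 (new)  [load 130/140]
  125 → stock rod 6 (new)  [load 125/140]
  75 → stock rod 7 (new)  [load 75/140]
  115 → stock rod 8 (new)  [load 115/140]
8 stock rods opened.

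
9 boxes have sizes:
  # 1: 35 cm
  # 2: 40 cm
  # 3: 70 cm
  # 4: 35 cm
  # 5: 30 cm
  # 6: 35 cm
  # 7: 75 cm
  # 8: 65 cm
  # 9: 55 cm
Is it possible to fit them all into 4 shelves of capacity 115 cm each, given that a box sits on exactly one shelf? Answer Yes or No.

Total = 440 cm; ⌈440/115⌉ = 4.
The bound of 4 does not rule out 4, but exhaustive search shows no assignment into 4 shelves of capacity 115 cm exists — the minimum is 5.

No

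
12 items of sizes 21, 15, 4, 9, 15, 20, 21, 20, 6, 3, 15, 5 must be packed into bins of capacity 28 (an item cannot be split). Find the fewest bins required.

Total = 21 + 21 + 20 + 20 + 15 + 15 + 15 + 9 + 6 + 5 + 4 + 3 = 154.
Lower bound: ⌈154/28⌉ = 6 bins.
Also, 7 items each exceed 14, and no two of those can share a bin, so at least 7 bins are needed.
A packing using 7 bins:
  bin 1: 21 + 6 = 27
  bin 2: 21 + 5 = 26
  bin 3: 20 + 4 + 3 = 27
  bin 4: 20 = 20
  bin 5: 15 + 9 = 24
  bin 6: 15 = 15
  bin 7: 15 = 15
This matches the lower bound, so 7 is optimal.

7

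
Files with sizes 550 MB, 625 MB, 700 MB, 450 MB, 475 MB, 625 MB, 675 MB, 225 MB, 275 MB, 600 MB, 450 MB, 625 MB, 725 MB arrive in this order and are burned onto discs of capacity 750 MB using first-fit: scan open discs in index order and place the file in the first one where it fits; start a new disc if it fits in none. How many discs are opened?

11

  550 → disc 1 (new)  [load 550/750]
  625 → disc 2 (new)  [load 625/750]
  700 → disc 3 (new)  [load 700/750]
  450 → disc 4 (new)  [load 450/750]
  475 → disc 5 (new)  [load 475/750]
  625 → disc 6 (new)  [load 625/750]
  675 → disc 7 (new)  [load 675/750]
  225 → disc 4  [load 675/750]
  275 → disc 5  [load 750/750]
  600 → disc 8 (new)  [load 600/750]
  450 → disc 9 (new)  [load 450/750]
  625 → disc 10 (new)  [load 625/750]
  725 → disc 11 (new)  [load 725/750]
11 discs opened.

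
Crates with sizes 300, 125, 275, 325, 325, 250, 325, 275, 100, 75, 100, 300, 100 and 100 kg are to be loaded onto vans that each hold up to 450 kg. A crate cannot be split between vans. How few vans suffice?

Total = 325 + 325 + 325 + 300 + 300 + 275 + 275 + 250 + 125 + 100 + 100 + 100 + 100 + 75 = 2975 kg.
Lower bound: ⌈2975/450⌉ = 7 vans.
Also, 8 crates each exceed 225 kg, and no two of those can share a van, so at least 8 vans are needed.
A packing using 8 vans:
  van 1: 325 + 125 = 450
  van 2: 325 + 100 = 425
  van 3: 325 + 100 = 425
  van 4: 300 + 100 = 400
  van 5: 300 + 100 = 400
  van 6: 275 + 75 = 350
  van 7: 275 = 275
  van 8: 250 = 250
This matches the lower bound, so 8 is optimal.

8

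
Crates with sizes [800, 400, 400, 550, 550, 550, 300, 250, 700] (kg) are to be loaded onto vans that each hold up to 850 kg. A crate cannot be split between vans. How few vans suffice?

6

Total = 800 + 700 + 550 + 550 + 550 + 400 + 400 + 300 + 250 = 4500 kg.
Lower bound: ⌈4500/850⌉ = 6 vans.
A packing using 6 vans:
  van 1: 800 = 800
  van 2: 700 = 700
  van 3: 550 + 300 = 850
  van 4: 550 + 250 = 800
  van 5: 550 = 550
  van 6: 400 + 400 = 800
This matches the lower bound, so 6 is optimal.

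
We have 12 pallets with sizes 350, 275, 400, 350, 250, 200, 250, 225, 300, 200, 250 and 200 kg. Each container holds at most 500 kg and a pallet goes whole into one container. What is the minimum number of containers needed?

Total = 400 + 350 + 350 + 300 + 275 + 250 + 250 + 250 + 225 + 200 + 200 + 200 = 3250 kg.
Lower bound: ⌈3250/500⌉ = 7 containers.
A packing using 8 containers:
  container 1: 400 = 400
  container 2: 350 = 350
  container 3: 350 = 350
  container 4: 300 + 200 = 500
  container 5: 275 + 225 = 500
  container 6: 250 + 250 = 500
  container 7: 250 + 200 = 450
  container 8: 200 = 200
No arrangement into 7 containers stays within capacity, so 8 is optimal.

8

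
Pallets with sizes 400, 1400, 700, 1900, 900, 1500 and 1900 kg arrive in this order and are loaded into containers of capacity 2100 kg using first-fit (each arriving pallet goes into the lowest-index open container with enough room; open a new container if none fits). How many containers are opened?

5

  400 → container 1 (new)  [load 400/2100]
  1400 → container 1  [load 1800/2100]
  700 → container 2 (new)  [load 700/2100]
  1900 → container 3 (new)  [load 1900/2100]
  900 → container 2  [load 1600/2100]
  1500 → container 4 (new)  [load 1500/2100]
  1900 → container 5 (new)  [load 1900/2100]
5 containers opened.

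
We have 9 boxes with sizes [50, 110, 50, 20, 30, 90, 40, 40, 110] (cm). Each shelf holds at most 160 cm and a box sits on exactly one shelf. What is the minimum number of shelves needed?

Total = 110 + 110 + 90 + 50 + 50 + 40 + 40 + 30 + 20 = 540 cm.
Lower bound: ⌈540/160⌉ = 4 shelves.
A packing using 4 shelves:
  shelf 1: 110 + 50 = 160
  shelf 2: 110 + 50 = 160
  shelf 3: 90 + 40 + 30 = 160
  shelf 4: 40 + 20 = 60
This matches the lower bound, so 4 is optimal.

4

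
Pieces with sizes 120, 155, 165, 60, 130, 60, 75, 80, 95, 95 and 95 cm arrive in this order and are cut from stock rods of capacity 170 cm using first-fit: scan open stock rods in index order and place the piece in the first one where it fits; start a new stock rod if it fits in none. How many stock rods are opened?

9

  120 → stock rod 1 (new)  [load 120/170]
  155 → stock rod 2 (new)  [load 155/170]
  165 → stock rod 3 (new)  [load 165/170]
  60 → stock rod 4 (new)  [load 60/170]
  130 → stock rod 5 (new)  [load 130/170]
  60 → stock rod 4  [load 120/170]
  75 → stock rod 6 (new)  [load 75/170]
  80 → stock rod 6  [load 155/170]
  95 → stock rod 7 (new)  [load 95/170]
  95 → stock rod 8 (new)  [load 95/170]
  95 → stock rod 9 (new)  [load 95/170]
9 stock rods opened.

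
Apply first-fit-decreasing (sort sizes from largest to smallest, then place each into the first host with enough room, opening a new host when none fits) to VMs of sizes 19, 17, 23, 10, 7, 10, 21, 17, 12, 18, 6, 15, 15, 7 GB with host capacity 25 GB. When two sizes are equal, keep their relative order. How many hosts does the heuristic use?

Sorted descending: 23, 21, 19, 18, 17, 17, 15, 15, 12, 10, 10, 7, 7, 6.
  23 → host 1 (new)  [load 23/25]
  21 → host 2 (new)  [load 21/25]
  19 → host 3 (new)  [load 19/25]
  18 → host 4 (new)  [load 18/25]
  17 → host 5 (new)  [load 17/25]
  17 → host 6 (new)  [load 17/25]
  15 → host 7 (new)  [load 15/25]
  15 → host 8 (new)  [load 15/25]
  12 → host 9 (new)  [load 12/25]
  10 → host 7  [load 25/25]
  10 → host 8  [load 25/25]
  7 → host 4  [load 25/25]
  7 → host 5  [load 24/25]
  6 → host 3  [load 25/25]
9 hosts opened.

9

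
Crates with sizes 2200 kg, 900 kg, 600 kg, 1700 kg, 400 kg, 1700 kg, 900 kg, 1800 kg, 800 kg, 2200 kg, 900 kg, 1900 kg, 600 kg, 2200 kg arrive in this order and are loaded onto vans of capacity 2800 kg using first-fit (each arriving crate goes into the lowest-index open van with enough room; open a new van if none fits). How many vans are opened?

  2200 → van 1 (new)  [load 2200/2800]
  900 → van 2 (new)  [load 900/2800]
  600 → van 1  [load 2800/2800]
  1700 → van 2  [load 2600/2800]
  400 → van 3 (new)  [load 400/2800]
  1700 → van 3  [load 2100/2800]
  900 → van 4 (new)  [load 900/2800]
  1800 → van 4  [load 2700/2800]
  800 → van 5 (new)  [load 800/2800]
  2200 → van 6 (new)  [load 2200/2800]
  900 → van 5  [load 1700/2800]
  1900 → van 7 (new)  [load 1900/2800]
  600 → van 3  [load 2700/2800]
  2200 → van 8 (new)  [load 2200/2800]
8 vans opened.

8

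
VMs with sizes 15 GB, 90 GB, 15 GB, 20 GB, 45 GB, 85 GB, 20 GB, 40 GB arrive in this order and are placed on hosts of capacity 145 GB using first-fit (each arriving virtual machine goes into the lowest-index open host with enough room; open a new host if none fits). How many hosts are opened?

  15 → host 1 (new)  [load 15/145]
  90 → host 1  [load 105/145]
  15 → host 1  [load 120/145]
  20 → host 1  [load 140/145]
  45 → host 2 (new)  [load 45/145]
  85 → host 2  [load 130/145]
  20 → host 3 (new)  [load 20/145]
  40 → host 3  [load 60/145]
3 hosts opened.

3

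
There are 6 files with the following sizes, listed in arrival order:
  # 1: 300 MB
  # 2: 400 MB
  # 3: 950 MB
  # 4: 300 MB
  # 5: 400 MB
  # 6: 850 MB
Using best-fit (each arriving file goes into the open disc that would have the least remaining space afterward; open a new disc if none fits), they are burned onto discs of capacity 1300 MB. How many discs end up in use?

3

  300 → disc 1 (new)  [load 300/1300]
  400 → disc 1  [load 700/1300]
  950 → disc 2 (new)  [load 950/1300]
  300 → disc 2  [load 1250/1300]
  400 → disc 1  [load 1100/1300]
  850 → disc 3 (new)  [load 850/1300]
3 discs opened.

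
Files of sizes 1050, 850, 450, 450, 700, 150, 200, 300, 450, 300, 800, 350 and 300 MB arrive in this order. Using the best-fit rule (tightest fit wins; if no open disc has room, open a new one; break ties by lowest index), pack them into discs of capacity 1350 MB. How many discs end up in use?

  1050 → disc 1 (new)  [load 1050/1350]
  850 → disc 2 (new)  [load 850/1350]
  450 → disc 2  [load 1300/1350]
  450 → disc 3 (new)  [load 450/1350]
  700 → disc 3  [load 1150/1350]
  150 → disc 3  [load 1300/1350]
  200 → disc 1  [load 1250/1350]
  300 → disc 4 (new)  [load 300/1350]
  450 → disc 4  [load 750/1350]
  300 → disc 4  [load 1050/1350]
  800 → disc 5 (new)  [load 800/1350]
  350 → disc 5  [load 1150/1350]
  300 → disc 4  [load 1350/1350]
5 discs opened.

5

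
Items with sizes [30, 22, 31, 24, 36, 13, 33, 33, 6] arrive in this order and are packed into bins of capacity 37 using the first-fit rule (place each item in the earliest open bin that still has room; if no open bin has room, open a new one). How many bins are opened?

  30 → bin 1 (new)  [load 30/37]
  22 → bin 2 (new)  [load 22/37]
  31 → bin 3 (new)  [load 31/37]
  24 → bin 4 (new)  [load 24/37]
  36 → bin 5 (new)  [load 36/37]
  13 → bin 2  [load 35/37]
  33 → bin 6 (new)  [load 33/37]
  33 → bin 7 (new)  [load 33/37]
  6 → bin 1  [load 36/37]
7 bins opened.

7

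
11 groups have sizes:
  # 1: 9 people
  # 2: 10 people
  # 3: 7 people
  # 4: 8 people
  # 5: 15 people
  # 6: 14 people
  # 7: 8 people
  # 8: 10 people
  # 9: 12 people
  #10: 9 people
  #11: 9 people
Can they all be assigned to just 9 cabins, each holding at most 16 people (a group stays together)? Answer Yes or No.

Yes

A valid assignment using 9 cabins:
  cabin 1: 15 = 15
  cabin 2: 14 = 14
  cabin 3: 12 = 12
  cabin 4: 10 = 10
  cabin 5: 10 = 10
  cabin 6: 9 + 7 = 16
  cabin 7: 9 = 9
  cabin 8: 9 = 9
  cabin 9: 8 + 8 = 16
Every load is within 16 people, so 9 cabins suffice.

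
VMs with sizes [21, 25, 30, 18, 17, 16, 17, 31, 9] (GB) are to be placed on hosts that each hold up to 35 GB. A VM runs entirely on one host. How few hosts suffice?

6

Total = 31 + 30 + 25 + 21 + 18 + 17 + 17 + 16 + 9 = 184 GB.
Lower bound: ⌈184/35⌉ = 6 hosts.
A packing using 6 hosts:
  host 1: 31 = 31
  host 2: 30 = 30
  host 3: 25 + 9 = 34
  host 4: 21 = 21
  host 5: 18 + 17 = 35
  host 6: 17 + 16 = 33
This matches the lower bound, so 6 is optimal.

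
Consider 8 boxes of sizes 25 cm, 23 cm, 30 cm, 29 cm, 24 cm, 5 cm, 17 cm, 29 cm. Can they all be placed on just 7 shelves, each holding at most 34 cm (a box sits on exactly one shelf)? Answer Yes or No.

Yes

A valid assignment using 7 shelves:
  shelf 1: 30 = 30
  shelf 2: 29 + 5 = 34
  shelf 3: 29 = 29
  shelf 4: 25 = 25
  shelf 5: 24 = 24
  shelf 6: 23 = 23
  shelf 7: 17 = 17
Every load is within 34 cm, so 7 shelves suffice.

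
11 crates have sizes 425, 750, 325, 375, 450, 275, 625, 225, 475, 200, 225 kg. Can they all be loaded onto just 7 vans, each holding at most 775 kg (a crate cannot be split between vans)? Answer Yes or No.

A valid assignment using 7 vans:
  van 1: 750 = 750
  van 2: 625 = 625
  van 3: 475 + 275 = 750
  van 4: 450 + 325 = 775
  van 5: 425 + 225 = 650
  van 6: 375 + 225 = 600
  van 7: 200 = 200
Every load is within 775 kg, so 7 vans suffice.

Yes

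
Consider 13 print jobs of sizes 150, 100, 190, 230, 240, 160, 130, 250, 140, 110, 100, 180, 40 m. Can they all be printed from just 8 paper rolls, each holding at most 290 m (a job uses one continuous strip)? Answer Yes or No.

Yes

A valid assignment using 8 paper rolls:
  roll 1: 250 + 40 = 290
  roll 2: 240 = 240
  roll 3: 230 = 230
  roll 4: 190 + 100 = 290
  roll 5: 180 + 110 = 290
  roll 6: 160 + 130 = 290
  roll 7: 150 + 140 = 290
  roll 8: 100 = 100
Every load is within 290 m, so 8 paper rolls suffice.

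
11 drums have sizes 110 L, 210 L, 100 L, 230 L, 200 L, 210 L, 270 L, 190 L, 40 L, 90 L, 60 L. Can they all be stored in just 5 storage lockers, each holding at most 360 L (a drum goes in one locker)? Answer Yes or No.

No

Total = 1710 L; ⌈1710/360⌉ = 5.
6 drums each exceed half the capacity and cannot share a locker, forcing at least 6 storage lockers.
At least 6 storage lockers are required, but only 5 are allowed.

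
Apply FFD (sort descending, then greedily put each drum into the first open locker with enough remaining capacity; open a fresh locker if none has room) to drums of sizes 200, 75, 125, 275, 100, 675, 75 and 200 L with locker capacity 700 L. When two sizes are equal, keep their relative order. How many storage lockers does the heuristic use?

3

Sorted descending: 675, 275, 200, 200, 125, 100, 75, 75.
  675 → locker 1 (new)  [load 675/700]
  275 → locker 2 (new)  [load 275/700]
  200 → locker 2  [load 475/700]
  200 → locker 2  [load 675/700]
  125 → locker 3 (new)  [load 125/700]
  100 → locker 3  [load 225/700]
  75 → locker 3  [load 300/700]
  75 → locker 3  [load 375/700]
3 storage lockers opened.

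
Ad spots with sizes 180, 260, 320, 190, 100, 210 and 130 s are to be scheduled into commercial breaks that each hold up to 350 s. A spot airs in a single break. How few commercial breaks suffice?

Total = 320 + 260 + 210 + 190 + 180 + 130 + 100 = 1390 s.
Lower bound: ⌈1390/350⌉ = 4 commercial breaks.
Also, 5 ad spots each exceed 175 s, and no two of those can share a break, so at least 5 commercial breaks are needed.
A packing using 5 commercial breaks:
  break 1: 320 = 320
  break 2: 260 = 260
  break 3: 210 + 130 = 340
  break 4: 190 + 100 = 290
  break 5: 180 = 180
This matches the lower bound, so 5 is optimal.

5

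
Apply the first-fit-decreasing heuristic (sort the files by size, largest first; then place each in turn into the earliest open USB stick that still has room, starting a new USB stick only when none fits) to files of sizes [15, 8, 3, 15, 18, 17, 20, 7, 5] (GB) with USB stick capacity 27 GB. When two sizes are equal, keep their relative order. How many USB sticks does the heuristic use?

Sorted descending: 20, 18, 17, 15, 15, 8, 7, 5, 3.
  20 → USB stick 1 (new)  [load 20/27]
  18 → USB stick 2 (new)  [load 18/27]
  17 → USB stick 3 (new)  [load 17/27]
  15 → USB stick 4 (new)  [load 15/27]
  15 → USB stick 5 (new)  [load 15/27]
  8 → USB stick 2  [load 26/27]
  7 → USB stick 1  [load 27/27]
  5 → USB stick 3  [load 22/27]
  3 → USB stick 3  [load 25/27]
5 USB sticks opened.

5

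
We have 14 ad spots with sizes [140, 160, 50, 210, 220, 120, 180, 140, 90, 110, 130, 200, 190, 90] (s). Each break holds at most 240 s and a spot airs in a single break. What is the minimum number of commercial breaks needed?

Total = 220 + 210 + 200 + 190 + 180 + 160 + 140 + 140 + 130 + 120 + 110 + 90 + 90 + 50 = 2030 s.
Lower bound: ⌈2030/240⌉ = 9 commercial breaks.
A packing using 10 commercial breaks:
  break 1: 220 = 220
  break 2: 210 = 210
  break 3: 200 = 200
  break 4: 190 + 50 = 240
  break 5: 180 = 180
  break 6: 160 = 160
  break 7: 140 + 90 = 230
  break 8: 140 + 90 = 230
  break 9: 130 + 110 = 240
  break 10: 120 = 120
No arrangement into 9 commercial breaks stays within capacity, so 10 is optimal.

10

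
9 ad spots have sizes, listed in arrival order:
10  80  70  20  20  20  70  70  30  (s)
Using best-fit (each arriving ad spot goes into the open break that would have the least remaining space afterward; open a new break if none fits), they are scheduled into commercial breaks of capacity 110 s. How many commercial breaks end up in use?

  10 → break 1 (new)  [load 10/110]
  80 → break 1  [load 90/110]
  70 → break 2 (new)  [load 70/110]
  20 → break 1  [load 110/110]
  20 → break 2  [load 90/110]
  20 → break 2  [load 110/110]
  70 → break 3 (new)  [load 70/110]
  70 → break 4 (new)  [load 70/110]
  30 → break 3  [load 100/110]
4 commercial breaks opened.

4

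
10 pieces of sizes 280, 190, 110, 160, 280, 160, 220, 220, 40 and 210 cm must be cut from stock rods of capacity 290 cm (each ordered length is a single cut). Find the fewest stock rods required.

Total = 280 + 280 + 220 + 220 + 210 + 190 + 160 + 160 + 110 + 40 = 1870 cm.
Lower bound: ⌈1870/290⌉ = 7 stock rods.
Also, 8 pieces each exceed 145 cm, and no two of those can share a stock rod, so at least 8 stock rods are needed.
A packing using 8 stock rods:
  stock rod 1: 280 = 280
  stock rod 2: 280 = 280
  stock rod 3: 220 + 40 = 260
  stock rod 4: 220 = 220
  stock rod 5: 210 = 210
  stock rod 6: 190 = 190
  stock rod 7: 160 + 110 = 270
  stock rod 8: 160 = 160
This matches the lower bound, so 8 is optimal.

8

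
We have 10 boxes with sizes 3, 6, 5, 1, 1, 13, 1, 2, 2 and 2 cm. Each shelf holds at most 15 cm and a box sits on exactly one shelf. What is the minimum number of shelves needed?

Total = 13 + 6 + 5 + 3 + 2 + 2 + 2 + 1 + 1 + 1 = 36 cm.
Lower bound: ⌈36/15⌉ = 3 shelves.
A packing using 3 shelves:
  shelf 1: 13 + 2 = 15
  shelf 2: 6 + 5 + 3 + 1 = 15
  shelf 3: 2 + 2 + 1 + 1 = 6
This matches the lower bound, so 3 is optimal.

3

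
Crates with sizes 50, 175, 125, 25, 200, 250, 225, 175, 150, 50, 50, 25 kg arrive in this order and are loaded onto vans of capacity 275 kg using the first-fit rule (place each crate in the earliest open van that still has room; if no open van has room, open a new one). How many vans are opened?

  50 → van 1 (new)  [load 50/275]
  175 → van 1  [load 225/275]
  125 → van 2 (new)  [load 125/275]
  25 → van 1  [load 250/275]
  200 → van 3 (new)  [load 200/275]
  250 → van 4 (new)  [load 250/275]
  225 → van 5 (new)  [load 225/275]
  175 → van 6 (new)  [load 175/275]
  150 → van 2  [load 275/275]
  50 → van 3  [load 250/275]
  50 → van 5  [load 275/275]
  25 → van 1  [load 275/275]
6 vans opened.

6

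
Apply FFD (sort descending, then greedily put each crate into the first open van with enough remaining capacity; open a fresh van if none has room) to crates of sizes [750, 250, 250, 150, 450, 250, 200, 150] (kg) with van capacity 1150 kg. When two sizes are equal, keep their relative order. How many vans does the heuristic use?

3

Sorted descending: 750, 450, 250, 250, 250, 200, 150, 150.
  750 → van 1 (new)  [load 750/1150]
  450 → van 2 (new)  [load 450/1150]
  250 → van 1  [load 1000/1150]
  250 → van 2  [load 700/1150]
  250 → van 2  [load 950/1150]
  200 → van 2  [load 1150/1150]
  150 → van 1  [load 1150/1150]
  150 → van 3 (new)  [load 150/1150]
3 vans opened.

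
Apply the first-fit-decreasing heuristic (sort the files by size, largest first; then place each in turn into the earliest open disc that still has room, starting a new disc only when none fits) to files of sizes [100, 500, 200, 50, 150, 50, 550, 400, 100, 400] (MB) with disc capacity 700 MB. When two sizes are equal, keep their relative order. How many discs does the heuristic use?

4

Sorted descending: 550, 500, 400, 400, 200, 150, 100, 100, 50, 50.
  550 → disc 1 (new)  [load 550/700]
  500 → disc 2 (new)  [load 500/700]
  400 → disc 3 (new)  [load 400/700]
  400 → disc 4 (new)  [load 400/700]
  200 → disc 2  [load 700/700]
  150 → disc 1  [load 700/700]
  100 → disc 3  [load 500/700]
  100 → disc 3  [load 600/700]
  50 → disc 3  [load 650/700]
  50 → disc 3  [load 700/700]
4 discs opened.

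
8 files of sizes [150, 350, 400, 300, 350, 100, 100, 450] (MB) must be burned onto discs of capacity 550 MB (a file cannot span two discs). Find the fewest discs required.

Total = 450 + 400 + 350 + 350 + 300 + 150 + 100 + 100 = 2200 MB.
Lower bound: ⌈2200/550⌉ = 4 discs.
Also, 5 files each exceed 275 MB, and no two of those can share a disc, so at least 5 discs are needed.
A packing using 5 discs:
  disc 1: 450 + 100 = 550
  disc 2: 400 + 150 = 550
  disc 3: 350 + 100 = 450
  disc 4: 350 = 350
  disc 5: 300 = 300
This matches the lower bound, so 5 is optimal.

5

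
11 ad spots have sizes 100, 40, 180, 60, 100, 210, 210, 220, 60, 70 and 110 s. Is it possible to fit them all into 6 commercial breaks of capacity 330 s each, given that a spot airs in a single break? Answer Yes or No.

Yes

A valid assignment using 5 commercial breaks:
  break 1: 220 + 110 = 330
  break 2: 210 + 100 = 310
  break 3: 210 + 100 = 310
  break 4: 180 + 70 + 60 = 310
  break 5: 60 + 40 = 100
That uses only 5 ≤ 6, so 6 commercial breaks are enough.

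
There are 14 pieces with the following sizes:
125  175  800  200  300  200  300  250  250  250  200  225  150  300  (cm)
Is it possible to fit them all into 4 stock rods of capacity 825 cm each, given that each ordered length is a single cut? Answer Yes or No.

Total = 3725 cm; ⌈3725/825⌉ = 5.
At least 5 stock rods are required, but only 4 are allowed.

No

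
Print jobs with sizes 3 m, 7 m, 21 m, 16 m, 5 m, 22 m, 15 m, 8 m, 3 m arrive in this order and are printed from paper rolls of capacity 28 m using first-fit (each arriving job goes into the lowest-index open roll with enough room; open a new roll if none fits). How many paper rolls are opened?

4

  3 → roll 1 (new)  [load 3/28]
  7 → roll 1  [load 10/28]
  21 → roll 2 (new)  [load 21/28]
  16 → roll 1  [load 26/28]
  5 → roll 2  [load 26/28]
  22 → roll 3 (new)  [load 22/28]
  15 → roll 4 (new)  [load 15/28]
  8 → roll 4  [load 23/28]
  3 → roll 3  [load 25/28]
4 paper rolls opened.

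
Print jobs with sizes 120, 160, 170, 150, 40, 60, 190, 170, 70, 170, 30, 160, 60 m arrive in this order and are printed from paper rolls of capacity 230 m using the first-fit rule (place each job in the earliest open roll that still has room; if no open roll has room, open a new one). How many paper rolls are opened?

8

  120 → roll 1 (new)  [load 120/230]
  160 → roll 2 (new)  [load 160/230]
  170 → roll 3 (new)  [load 170/230]
  150 → roll 4 (new)  [load 150/230]
  40 → roll 1  [load 160/230]
  60 → roll 1  [load 220/230]
  190 → roll 5 (new)  [load 190/230]
  170 → roll 6 (new)  [load 170/230]
  70 → roll 2  [load 230/230]
  170 → roll 7 (new)  [load 170/230]
  30 → roll 3  [load 200/230]
  160 → roll 8 (new)  [load 160/230]
  60 → roll 4  [load 210/230]
8 paper rolls opened.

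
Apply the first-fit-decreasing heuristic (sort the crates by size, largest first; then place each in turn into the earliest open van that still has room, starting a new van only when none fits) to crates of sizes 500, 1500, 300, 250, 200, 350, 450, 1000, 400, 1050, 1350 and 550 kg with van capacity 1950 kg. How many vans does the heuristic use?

Sorted descending: 1500, 1350, 1050, 1000, 550, 500, 450, 400, 350, 300, 250, 200.
  1500 → van 1 (new)  [load 1500/1950]
  1350 → van 2 (new)  [load 1350/1950]
  1050 → van 3 (new)  [load 1050/1950]
  1000 → van 4 (new)  [load 1000/1950]
  550 → van 2  [load 1900/1950]
  500 → van 3  [load 1550/1950]
  450 → van 1  [load 1950/1950]
  400 → van 3  [load 1950/1950]
  350 → van 4  [load 1350/1950]
  300 → van 4  [load 1650/1950]
  250 → van 4  [load 1900/1950]
  200 → van 5 (new)  [load 200/1950]
5 vans opened.

5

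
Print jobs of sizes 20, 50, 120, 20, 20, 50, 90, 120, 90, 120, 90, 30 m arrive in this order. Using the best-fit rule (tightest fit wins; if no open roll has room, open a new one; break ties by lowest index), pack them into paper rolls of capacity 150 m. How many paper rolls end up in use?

7

  20 → roll 1 (new)  [load 20/150]
  50 → roll 1  [load 70/150]
  120 → roll 2 (new)  [load 120/150]
  20 → roll 2  [load 140/150]
  20 → roll 1  [load 90/150]
  50 → roll 1  [load 140/150]
  90 → roll 3 (new)  [load 90/150]
  120 → roll 4 (new)  [load 120/150]
  90 → roll 5 (new)  [load 90/150]
  120 → roll 6 (new)  [load 120/150]
  90 → roll 7 (new)  [load 90/150]
  30 → roll 4  [load 150/150]
7 paper rolls opened.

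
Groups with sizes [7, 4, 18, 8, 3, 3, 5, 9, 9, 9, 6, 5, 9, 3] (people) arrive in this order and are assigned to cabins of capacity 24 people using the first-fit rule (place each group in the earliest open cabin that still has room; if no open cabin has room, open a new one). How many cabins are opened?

5

  7 → cabin 1 (new)  [load 7/24]
  4 → cabin 1  [load 11/24]
  18 → cabin 2 (new)  [load 18/24]
  8 → cabin 1  [load 19/24]
  3 → cabin 1  [load 22/24]
  3 → cabin 2  [load 21/24]
  5 → cabin 3 (new)  [load 5/24]
  9 → cabin 3  [load 14/24]
  9 → cabin 3  [load 23/24]
  9 → cabin 4 (new)  [load 9/24]
  6 → cabin 4  [load 15/24]
  5 → cabin 4  [load 20/24]
  9 → cabin 5 (new)  [load 9/24]
  3 → cabin 2  [load 24/24]
5 cabins opened.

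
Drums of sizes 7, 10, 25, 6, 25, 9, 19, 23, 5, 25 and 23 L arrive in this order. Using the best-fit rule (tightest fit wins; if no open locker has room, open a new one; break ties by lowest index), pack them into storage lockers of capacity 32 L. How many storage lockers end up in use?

  7 → locker 1 (new)  [load 7/32]
  10 → locker 1  [load 17/32]
  25 → locker 2 (new)  [load 25/32]
  6 → locker 2  [load 31/32]
  25 → locker 3 (new)  [load 25/32]
  9 → locker 1  [load 26/32]
  19 → locker 4 (new)  [load 19/32]
  23 → locker 5 (new)  [load 23/32]
  5 → locker 1  [load 31/32]
  25 → locker 6 (new)  [load 25/32]
  23 → locker 7 (new)  [load 23/32]
7 storage lockers opened.

7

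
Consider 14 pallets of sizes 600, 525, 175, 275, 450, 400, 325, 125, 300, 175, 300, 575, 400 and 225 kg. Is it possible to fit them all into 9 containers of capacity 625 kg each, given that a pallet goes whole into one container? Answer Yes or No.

A valid assignment using 9 containers:
  container 1: 600 = 600
  container 2: 575 = 575
  container 3: 525 = 525
  container 4: 450 + 175 = 625
  container 5: 400 + 225 = 625
  container 6: 400 + 175 = 575
  container 7: 325 + 300 = 625
  container 8: 300 + 275 = 575
  container 9: 125 = 125
Every load is within 625 kg, so 9 containers suffice.

Yes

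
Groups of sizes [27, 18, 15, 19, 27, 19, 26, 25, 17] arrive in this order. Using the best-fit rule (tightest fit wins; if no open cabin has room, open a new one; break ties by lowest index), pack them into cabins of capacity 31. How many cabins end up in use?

9

  27 → cabin 1 (new)  [load 27/31]
  18 → cabin 2 (new)  [load 18/31]
  15 → cabin 3 (new)  [load 15/31]
  19 → cabin 4 (new)  [load 19/31]
  27 → cabin 5 (new)  [load 27/31]
  19 → cabin 6 (new)  [load 19/31]
  26 → cabin 7 (new)  [load 26/31]
  25 → cabin 8 (new)  [load 25/31]
  17 → cabin 9 (new)  [load 17/31]
9 cabins opened.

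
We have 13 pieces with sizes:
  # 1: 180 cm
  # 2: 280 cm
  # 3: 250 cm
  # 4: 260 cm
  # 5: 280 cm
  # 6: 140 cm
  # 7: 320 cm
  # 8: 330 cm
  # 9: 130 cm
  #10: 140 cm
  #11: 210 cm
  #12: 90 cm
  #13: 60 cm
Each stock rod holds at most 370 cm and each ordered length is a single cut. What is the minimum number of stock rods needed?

Total = 330 + 320 + 280 + 280 + 260 + 250 + 210 + 180 + 140 + 140 + 130 + 90 + 60 = 2670 cm.
Lower bound: ⌈2670/370⌉ = 8 stock rods.
A packing using 9 stock rods:
  stock rod 1: 330 = 330
  stock rod 2: 320 = 320
  stock rod 3: 280 + 90 = 370
  stock rod 4: 280 + 60 = 340
  stock rod 5: 260 = 260
  stock rod 6: 250 = 250
  stock rod 7: 210 + 140 = 350
  stock rod 8: 180 + 140 = 320
  stock rod 9: 130 = 130
No arrangement into 8 stock rods stays within capacity, so 9 is optimal.

9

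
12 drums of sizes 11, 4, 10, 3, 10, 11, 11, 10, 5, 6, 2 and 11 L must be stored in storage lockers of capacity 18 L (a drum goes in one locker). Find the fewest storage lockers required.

Total = 11 + 11 + 11 + 11 + 10 + 10 + 10 + 6 + 5 + 4 + 3 + 2 = 94 L.
Lower bound: ⌈94/18⌉ = 6 storage lockers.
Also, 7 drums each exceed 9 L, and no two of those can share a locker, so at least 7 storage lockers are needed.
A packing using 7 storage lockers:
  locker 1: 11 + 6 = 17
  locker 2: 11 + 5 + 2 = 18
  locker 3: 11 + 4 + 3 = 18
  locker 4: 11 = 11
  locker 5: 10 = 10
  locker 6: 10 = 10
  locker 7: 10 = 10
This matches the lower bound, so 7 is optimal.

7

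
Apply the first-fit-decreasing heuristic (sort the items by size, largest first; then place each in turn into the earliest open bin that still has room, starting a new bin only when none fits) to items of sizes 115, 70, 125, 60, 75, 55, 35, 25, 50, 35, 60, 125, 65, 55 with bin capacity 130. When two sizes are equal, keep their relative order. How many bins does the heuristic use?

8

Sorted descending: 125, 125, 115, 75, 70, 65, 60, 60, 55, 55, 50, 35, 35, 25.
  125 → bin 1 (new)  [load 125/130]
  125 → bin 2 (new)  [load 125/130]
  115 → bin 3 (new)  [load 115/130]
  75 → bin 4 (new)  [load 75/130]
  70 → bin 5 (new)  [load 70/130]
  65 → bin 6 (new)  [load 65/130]
  60 → bin 5  [load 130/130]
  60 → bin 6  [load 125/130]
  55 → bin 4  [load 130/130]
  55 → bin 7 (new)  [load 55/130]
  50 → bin 7  [load 105/130]
  35 → bin 8 (new)  [load 35/130]
  35 → bin 8  [load 70/130]
  25 → bin 7  [load 130/130]
8 bins opened.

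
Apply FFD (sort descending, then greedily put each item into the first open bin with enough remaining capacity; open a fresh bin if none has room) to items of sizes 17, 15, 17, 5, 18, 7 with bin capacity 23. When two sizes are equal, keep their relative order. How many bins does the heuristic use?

Sorted descending: 18, 17, 17, 15, 7, 5.
  18 → bin 1 (new)  [load 18/23]
  17 → bin 2 (new)  [load 17/23]
  17 → bin 3 (new)  [load 17/23]
  15 → bin 4 (new)  [load 15/23]
  7 → bin 4  [load 22/23]
  5 → bin 1  [load 23/23]
4 bins opened.

4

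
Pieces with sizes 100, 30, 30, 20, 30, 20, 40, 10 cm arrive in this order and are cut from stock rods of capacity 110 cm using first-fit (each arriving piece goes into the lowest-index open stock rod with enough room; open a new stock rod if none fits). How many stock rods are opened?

3

  100 → stock rod 1 (new)  [load 100/110]
  30 → stock rod 2 (new)  [load 30/110]
  30 → stock rod 2  [load 60/110]
  20 → stock rod 2  [load 80/110]
  30 → stock rod 2  [load 110/110]
  20 → stock rod 3 (new)  [load 20/110]
  40 → stock rod 3  [load 60/110]
  10 → stock rod 1  [load 110/110]
3 stock rods opened.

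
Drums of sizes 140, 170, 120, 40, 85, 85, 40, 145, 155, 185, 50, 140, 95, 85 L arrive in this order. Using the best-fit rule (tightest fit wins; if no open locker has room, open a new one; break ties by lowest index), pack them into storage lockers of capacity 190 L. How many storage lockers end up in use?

  140 → locker 1 (new)  [load 140/190]
  170 → locker 2 (new)  [load 170/190]
  120 → locker 3 (new)  [load 120/190]
  40 → locker 1  [load 180/190]
  85 → locker 4 (new)  [load 85/190]
  85 → locker 4  [load 170/190]
  40 → locker 3  [load 160/190]
  145 → locker 5 (new)  [load 145/190]
  155 → locker 6 (new)  [load 155/190]
  185 → locker 7 (new)  [load 185/190]
  50 → locker 8 (new)  [load 50/190]
  140 → locker 8  [load 190/190]
  95 → locker 9 (new)  [load 95/190]
  85 → locker 9  [load 180/190]
9 storage lockers opened.

9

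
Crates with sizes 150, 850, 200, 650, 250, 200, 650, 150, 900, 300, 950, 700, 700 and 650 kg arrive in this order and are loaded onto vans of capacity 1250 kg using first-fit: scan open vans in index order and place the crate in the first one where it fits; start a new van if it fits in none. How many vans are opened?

  150 → van 1 (new)  [load 150/1250]
  850 → van 1  [load 1000/1250]
  200 → van 1  [load 1200/1250]
  650 → van 2 (new)  [load 650/1250]
  250 → van 2  [load 900/1250]
  200 → van 2  [load 1100/1250]
  650 → van 3 (new)  [load 650/1250]
  150 → van 2  [load 1250/1250]
  900 → van 4 (new)  [load 900/1250]
  300 → van 3  [load 950/1250]
  950 → van 5 (new)  [load 950/1250]
  700 → van 6 (new)  [load 700/1250]
  700 → van 7 (new)  [load 700/1250]
  650 → van 8 (new)  [load 650/1250]
8 vans opened.

8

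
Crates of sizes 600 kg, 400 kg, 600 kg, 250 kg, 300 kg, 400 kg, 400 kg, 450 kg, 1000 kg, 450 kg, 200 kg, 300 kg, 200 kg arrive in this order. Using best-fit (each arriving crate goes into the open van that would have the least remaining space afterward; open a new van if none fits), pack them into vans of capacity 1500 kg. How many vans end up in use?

4

  600 → van 1 (new)  [load 600/1500]
  400 → van 1  [load 1000/1500]
  600 → van 2 (new)  [load 600/1500]
  250 → van 1  [load 1250/1500]
  300 → van 2  [load 900/1500]
  400 → van 2  [load 1300/1500]
  400 → van 3 (new)  [load 400/1500]
  450 → van 3  [load 850/1500]
  1000 → van 4 (new)  [load 1000/1500]
  450 → van 4  [load 1450/1500]
  200 → van 2  [load 1500/1500]
  300 → van 3  [load 1150/1500]
  200 → van 1  [load 1450/1500]
4 vans opened.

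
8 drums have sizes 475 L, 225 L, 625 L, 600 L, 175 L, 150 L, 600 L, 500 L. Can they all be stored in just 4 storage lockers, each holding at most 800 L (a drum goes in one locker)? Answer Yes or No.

Total = 3350 L; ⌈3350/800⌉ = 5.
At least 5 storage lockers are required, but only 4 are allowed.

No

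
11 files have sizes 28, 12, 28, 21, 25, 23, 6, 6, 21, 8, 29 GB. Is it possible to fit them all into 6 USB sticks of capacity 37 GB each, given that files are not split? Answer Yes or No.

Total = 207 GB; ⌈207/37⌉ = 6.
7 files each exceed half the capacity and cannot share a USB stick, forcing at least 7 USB sticks.
At least 7 USB sticks are required, but only 6 are allowed.

No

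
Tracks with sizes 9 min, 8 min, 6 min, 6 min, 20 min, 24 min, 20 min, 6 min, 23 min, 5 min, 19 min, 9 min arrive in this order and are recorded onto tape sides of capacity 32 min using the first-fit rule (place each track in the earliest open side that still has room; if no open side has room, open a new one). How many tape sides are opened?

  9 → side 1 (new)  [load 9/32]
  8 → side 1  [load 17/32]
  6 → side 1  [load 23/32]
  6 → side 1  [load 29/32]
  20 → side 2 (new)  [load 20/32]
  24 → side 3 (new)  [load 24/32]
  20 → side 4 (new)  [load 20/32]
  6 → side 2  [load 26/32]
  23 → side 5 (new)  [load 23/32]
  5 → side 2  [load 31/32]
  19 → side 6 (new)  [load 19/32]
  9 → side 4  [load 29/32]
6 tape sides opened.

6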